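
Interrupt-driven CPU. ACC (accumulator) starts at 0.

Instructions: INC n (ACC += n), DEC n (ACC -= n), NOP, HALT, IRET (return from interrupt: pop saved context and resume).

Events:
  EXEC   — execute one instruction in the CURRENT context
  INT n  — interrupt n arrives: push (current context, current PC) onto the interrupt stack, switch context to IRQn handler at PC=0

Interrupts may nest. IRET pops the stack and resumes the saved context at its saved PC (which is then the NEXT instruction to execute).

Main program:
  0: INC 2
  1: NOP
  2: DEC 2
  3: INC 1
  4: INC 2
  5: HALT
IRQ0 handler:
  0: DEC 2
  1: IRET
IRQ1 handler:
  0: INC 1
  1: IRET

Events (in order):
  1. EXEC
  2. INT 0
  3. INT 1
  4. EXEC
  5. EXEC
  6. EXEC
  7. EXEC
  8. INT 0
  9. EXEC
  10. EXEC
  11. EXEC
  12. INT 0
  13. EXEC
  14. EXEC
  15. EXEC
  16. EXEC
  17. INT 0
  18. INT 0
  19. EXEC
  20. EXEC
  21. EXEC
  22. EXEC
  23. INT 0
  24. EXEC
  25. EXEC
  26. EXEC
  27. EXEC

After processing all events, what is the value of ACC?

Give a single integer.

Answer: -8

Derivation:
Event 1 (EXEC): [MAIN] PC=0: INC 2 -> ACC=2
Event 2 (INT 0): INT 0 arrives: push (MAIN, PC=1), enter IRQ0 at PC=0 (depth now 1)
Event 3 (INT 1): INT 1 arrives: push (IRQ0, PC=0), enter IRQ1 at PC=0 (depth now 2)
Event 4 (EXEC): [IRQ1] PC=0: INC 1 -> ACC=3
Event 5 (EXEC): [IRQ1] PC=1: IRET -> resume IRQ0 at PC=0 (depth now 1)
Event 6 (EXEC): [IRQ0] PC=0: DEC 2 -> ACC=1
Event 7 (EXEC): [IRQ0] PC=1: IRET -> resume MAIN at PC=1 (depth now 0)
Event 8 (INT 0): INT 0 arrives: push (MAIN, PC=1), enter IRQ0 at PC=0 (depth now 1)
Event 9 (EXEC): [IRQ0] PC=0: DEC 2 -> ACC=-1
Event 10 (EXEC): [IRQ0] PC=1: IRET -> resume MAIN at PC=1 (depth now 0)
Event 11 (EXEC): [MAIN] PC=1: NOP
Event 12 (INT 0): INT 0 arrives: push (MAIN, PC=2), enter IRQ0 at PC=0 (depth now 1)
Event 13 (EXEC): [IRQ0] PC=0: DEC 2 -> ACC=-3
Event 14 (EXEC): [IRQ0] PC=1: IRET -> resume MAIN at PC=2 (depth now 0)
Event 15 (EXEC): [MAIN] PC=2: DEC 2 -> ACC=-5
Event 16 (EXEC): [MAIN] PC=3: INC 1 -> ACC=-4
Event 17 (INT 0): INT 0 arrives: push (MAIN, PC=4), enter IRQ0 at PC=0 (depth now 1)
Event 18 (INT 0): INT 0 arrives: push (IRQ0, PC=0), enter IRQ0 at PC=0 (depth now 2)
Event 19 (EXEC): [IRQ0] PC=0: DEC 2 -> ACC=-6
Event 20 (EXEC): [IRQ0] PC=1: IRET -> resume IRQ0 at PC=0 (depth now 1)
Event 21 (EXEC): [IRQ0] PC=0: DEC 2 -> ACC=-8
Event 22 (EXEC): [IRQ0] PC=1: IRET -> resume MAIN at PC=4 (depth now 0)
Event 23 (INT 0): INT 0 arrives: push (MAIN, PC=4), enter IRQ0 at PC=0 (depth now 1)
Event 24 (EXEC): [IRQ0] PC=0: DEC 2 -> ACC=-10
Event 25 (EXEC): [IRQ0] PC=1: IRET -> resume MAIN at PC=4 (depth now 0)
Event 26 (EXEC): [MAIN] PC=4: INC 2 -> ACC=-8
Event 27 (EXEC): [MAIN] PC=5: HALT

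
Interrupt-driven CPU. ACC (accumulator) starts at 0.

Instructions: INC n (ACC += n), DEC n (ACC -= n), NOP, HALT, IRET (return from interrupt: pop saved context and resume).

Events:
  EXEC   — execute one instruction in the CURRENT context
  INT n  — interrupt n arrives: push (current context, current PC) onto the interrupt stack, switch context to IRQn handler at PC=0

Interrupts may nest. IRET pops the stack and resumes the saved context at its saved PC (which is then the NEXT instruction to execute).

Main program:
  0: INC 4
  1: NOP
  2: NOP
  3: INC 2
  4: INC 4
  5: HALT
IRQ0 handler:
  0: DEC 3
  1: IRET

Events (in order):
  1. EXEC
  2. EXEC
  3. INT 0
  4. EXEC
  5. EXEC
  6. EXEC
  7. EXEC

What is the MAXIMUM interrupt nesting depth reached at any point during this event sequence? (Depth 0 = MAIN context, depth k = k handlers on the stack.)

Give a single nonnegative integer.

Event 1 (EXEC): [MAIN] PC=0: INC 4 -> ACC=4 [depth=0]
Event 2 (EXEC): [MAIN] PC=1: NOP [depth=0]
Event 3 (INT 0): INT 0 arrives: push (MAIN, PC=2), enter IRQ0 at PC=0 (depth now 1) [depth=1]
Event 4 (EXEC): [IRQ0] PC=0: DEC 3 -> ACC=1 [depth=1]
Event 5 (EXEC): [IRQ0] PC=1: IRET -> resume MAIN at PC=2 (depth now 0) [depth=0]
Event 6 (EXEC): [MAIN] PC=2: NOP [depth=0]
Event 7 (EXEC): [MAIN] PC=3: INC 2 -> ACC=3 [depth=0]
Max depth observed: 1

Answer: 1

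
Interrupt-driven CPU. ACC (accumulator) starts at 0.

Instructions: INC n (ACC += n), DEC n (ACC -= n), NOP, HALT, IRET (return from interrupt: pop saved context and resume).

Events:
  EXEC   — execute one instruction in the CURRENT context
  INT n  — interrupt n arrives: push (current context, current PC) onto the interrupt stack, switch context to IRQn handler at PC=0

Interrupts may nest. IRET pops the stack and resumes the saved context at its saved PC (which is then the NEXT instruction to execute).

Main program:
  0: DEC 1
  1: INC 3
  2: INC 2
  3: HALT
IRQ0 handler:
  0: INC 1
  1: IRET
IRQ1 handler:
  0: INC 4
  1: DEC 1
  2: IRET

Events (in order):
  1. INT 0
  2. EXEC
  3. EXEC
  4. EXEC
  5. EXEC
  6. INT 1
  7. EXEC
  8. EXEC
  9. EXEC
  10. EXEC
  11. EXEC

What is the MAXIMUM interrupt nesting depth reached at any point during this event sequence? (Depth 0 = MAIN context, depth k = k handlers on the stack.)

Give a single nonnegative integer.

Answer: 1

Derivation:
Event 1 (INT 0): INT 0 arrives: push (MAIN, PC=0), enter IRQ0 at PC=0 (depth now 1) [depth=1]
Event 2 (EXEC): [IRQ0] PC=0: INC 1 -> ACC=1 [depth=1]
Event 3 (EXEC): [IRQ0] PC=1: IRET -> resume MAIN at PC=0 (depth now 0) [depth=0]
Event 4 (EXEC): [MAIN] PC=0: DEC 1 -> ACC=0 [depth=0]
Event 5 (EXEC): [MAIN] PC=1: INC 3 -> ACC=3 [depth=0]
Event 6 (INT 1): INT 1 arrives: push (MAIN, PC=2), enter IRQ1 at PC=0 (depth now 1) [depth=1]
Event 7 (EXEC): [IRQ1] PC=0: INC 4 -> ACC=7 [depth=1]
Event 8 (EXEC): [IRQ1] PC=1: DEC 1 -> ACC=6 [depth=1]
Event 9 (EXEC): [IRQ1] PC=2: IRET -> resume MAIN at PC=2 (depth now 0) [depth=0]
Event 10 (EXEC): [MAIN] PC=2: INC 2 -> ACC=8 [depth=0]
Event 11 (EXEC): [MAIN] PC=3: HALT [depth=0]
Max depth observed: 1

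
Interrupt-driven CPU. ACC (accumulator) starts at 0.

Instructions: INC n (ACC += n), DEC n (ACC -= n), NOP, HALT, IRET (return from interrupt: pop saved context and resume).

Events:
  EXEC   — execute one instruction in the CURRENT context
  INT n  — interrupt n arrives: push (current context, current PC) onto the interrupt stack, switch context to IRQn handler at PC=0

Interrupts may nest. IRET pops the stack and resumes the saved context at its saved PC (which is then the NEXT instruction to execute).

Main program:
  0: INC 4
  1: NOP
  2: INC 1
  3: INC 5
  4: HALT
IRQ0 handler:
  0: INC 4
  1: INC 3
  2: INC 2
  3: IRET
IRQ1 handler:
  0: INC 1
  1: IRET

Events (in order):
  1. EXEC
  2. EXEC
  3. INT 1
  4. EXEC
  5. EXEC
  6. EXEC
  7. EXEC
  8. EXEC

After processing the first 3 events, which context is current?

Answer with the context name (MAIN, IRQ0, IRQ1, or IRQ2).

Event 1 (EXEC): [MAIN] PC=0: INC 4 -> ACC=4
Event 2 (EXEC): [MAIN] PC=1: NOP
Event 3 (INT 1): INT 1 arrives: push (MAIN, PC=2), enter IRQ1 at PC=0 (depth now 1)

Answer: IRQ1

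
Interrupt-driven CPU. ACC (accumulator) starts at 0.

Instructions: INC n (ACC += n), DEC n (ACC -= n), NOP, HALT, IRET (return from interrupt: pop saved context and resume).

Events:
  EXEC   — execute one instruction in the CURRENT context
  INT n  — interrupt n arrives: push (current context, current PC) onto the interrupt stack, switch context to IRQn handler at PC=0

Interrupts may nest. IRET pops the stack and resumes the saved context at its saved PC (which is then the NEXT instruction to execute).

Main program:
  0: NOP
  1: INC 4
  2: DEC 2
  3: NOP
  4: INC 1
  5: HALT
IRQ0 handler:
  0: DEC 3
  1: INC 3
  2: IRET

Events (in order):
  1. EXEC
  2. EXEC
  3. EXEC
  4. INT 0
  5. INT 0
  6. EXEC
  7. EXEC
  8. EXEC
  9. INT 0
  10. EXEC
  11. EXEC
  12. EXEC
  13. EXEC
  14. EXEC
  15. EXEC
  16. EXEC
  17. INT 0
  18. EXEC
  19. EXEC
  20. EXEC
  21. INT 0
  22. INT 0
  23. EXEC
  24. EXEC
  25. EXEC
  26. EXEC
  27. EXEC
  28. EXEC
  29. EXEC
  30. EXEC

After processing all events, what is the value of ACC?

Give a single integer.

Event 1 (EXEC): [MAIN] PC=0: NOP
Event 2 (EXEC): [MAIN] PC=1: INC 4 -> ACC=4
Event 3 (EXEC): [MAIN] PC=2: DEC 2 -> ACC=2
Event 4 (INT 0): INT 0 arrives: push (MAIN, PC=3), enter IRQ0 at PC=0 (depth now 1)
Event 5 (INT 0): INT 0 arrives: push (IRQ0, PC=0), enter IRQ0 at PC=0 (depth now 2)
Event 6 (EXEC): [IRQ0] PC=0: DEC 3 -> ACC=-1
Event 7 (EXEC): [IRQ0] PC=1: INC 3 -> ACC=2
Event 8 (EXEC): [IRQ0] PC=2: IRET -> resume IRQ0 at PC=0 (depth now 1)
Event 9 (INT 0): INT 0 arrives: push (IRQ0, PC=0), enter IRQ0 at PC=0 (depth now 2)
Event 10 (EXEC): [IRQ0] PC=0: DEC 3 -> ACC=-1
Event 11 (EXEC): [IRQ0] PC=1: INC 3 -> ACC=2
Event 12 (EXEC): [IRQ0] PC=2: IRET -> resume IRQ0 at PC=0 (depth now 1)
Event 13 (EXEC): [IRQ0] PC=0: DEC 3 -> ACC=-1
Event 14 (EXEC): [IRQ0] PC=1: INC 3 -> ACC=2
Event 15 (EXEC): [IRQ0] PC=2: IRET -> resume MAIN at PC=3 (depth now 0)
Event 16 (EXEC): [MAIN] PC=3: NOP
Event 17 (INT 0): INT 0 arrives: push (MAIN, PC=4), enter IRQ0 at PC=0 (depth now 1)
Event 18 (EXEC): [IRQ0] PC=0: DEC 3 -> ACC=-1
Event 19 (EXEC): [IRQ0] PC=1: INC 3 -> ACC=2
Event 20 (EXEC): [IRQ0] PC=2: IRET -> resume MAIN at PC=4 (depth now 0)
Event 21 (INT 0): INT 0 arrives: push (MAIN, PC=4), enter IRQ0 at PC=0 (depth now 1)
Event 22 (INT 0): INT 0 arrives: push (IRQ0, PC=0), enter IRQ0 at PC=0 (depth now 2)
Event 23 (EXEC): [IRQ0] PC=0: DEC 3 -> ACC=-1
Event 24 (EXEC): [IRQ0] PC=1: INC 3 -> ACC=2
Event 25 (EXEC): [IRQ0] PC=2: IRET -> resume IRQ0 at PC=0 (depth now 1)
Event 26 (EXEC): [IRQ0] PC=0: DEC 3 -> ACC=-1
Event 27 (EXEC): [IRQ0] PC=1: INC 3 -> ACC=2
Event 28 (EXEC): [IRQ0] PC=2: IRET -> resume MAIN at PC=4 (depth now 0)
Event 29 (EXEC): [MAIN] PC=4: INC 1 -> ACC=3
Event 30 (EXEC): [MAIN] PC=5: HALT

Answer: 3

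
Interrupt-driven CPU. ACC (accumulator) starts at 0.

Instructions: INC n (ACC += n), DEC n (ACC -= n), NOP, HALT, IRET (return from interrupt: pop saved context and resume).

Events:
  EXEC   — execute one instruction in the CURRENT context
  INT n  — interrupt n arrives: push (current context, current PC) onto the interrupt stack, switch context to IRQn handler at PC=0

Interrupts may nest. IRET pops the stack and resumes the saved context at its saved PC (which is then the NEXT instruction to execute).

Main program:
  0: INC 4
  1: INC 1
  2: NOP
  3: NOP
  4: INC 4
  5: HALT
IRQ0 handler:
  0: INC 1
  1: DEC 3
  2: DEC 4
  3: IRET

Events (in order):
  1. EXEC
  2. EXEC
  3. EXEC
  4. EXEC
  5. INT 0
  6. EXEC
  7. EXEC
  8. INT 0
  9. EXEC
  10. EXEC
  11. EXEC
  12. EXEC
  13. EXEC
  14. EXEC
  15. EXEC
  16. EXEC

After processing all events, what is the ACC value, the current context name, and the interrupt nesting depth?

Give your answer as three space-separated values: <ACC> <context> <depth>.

Event 1 (EXEC): [MAIN] PC=0: INC 4 -> ACC=4
Event 2 (EXEC): [MAIN] PC=1: INC 1 -> ACC=5
Event 3 (EXEC): [MAIN] PC=2: NOP
Event 4 (EXEC): [MAIN] PC=3: NOP
Event 5 (INT 0): INT 0 arrives: push (MAIN, PC=4), enter IRQ0 at PC=0 (depth now 1)
Event 6 (EXEC): [IRQ0] PC=0: INC 1 -> ACC=6
Event 7 (EXEC): [IRQ0] PC=1: DEC 3 -> ACC=3
Event 8 (INT 0): INT 0 arrives: push (IRQ0, PC=2), enter IRQ0 at PC=0 (depth now 2)
Event 9 (EXEC): [IRQ0] PC=0: INC 1 -> ACC=4
Event 10 (EXEC): [IRQ0] PC=1: DEC 3 -> ACC=1
Event 11 (EXEC): [IRQ0] PC=2: DEC 4 -> ACC=-3
Event 12 (EXEC): [IRQ0] PC=3: IRET -> resume IRQ0 at PC=2 (depth now 1)
Event 13 (EXEC): [IRQ0] PC=2: DEC 4 -> ACC=-7
Event 14 (EXEC): [IRQ0] PC=3: IRET -> resume MAIN at PC=4 (depth now 0)
Event 15 (EXEC): [MAIN] PC=4: INC 4 -> ACC=-3
Event 16 (EXEC): [MAIN] PC=5: HALT

Answer: -3 MAIN 0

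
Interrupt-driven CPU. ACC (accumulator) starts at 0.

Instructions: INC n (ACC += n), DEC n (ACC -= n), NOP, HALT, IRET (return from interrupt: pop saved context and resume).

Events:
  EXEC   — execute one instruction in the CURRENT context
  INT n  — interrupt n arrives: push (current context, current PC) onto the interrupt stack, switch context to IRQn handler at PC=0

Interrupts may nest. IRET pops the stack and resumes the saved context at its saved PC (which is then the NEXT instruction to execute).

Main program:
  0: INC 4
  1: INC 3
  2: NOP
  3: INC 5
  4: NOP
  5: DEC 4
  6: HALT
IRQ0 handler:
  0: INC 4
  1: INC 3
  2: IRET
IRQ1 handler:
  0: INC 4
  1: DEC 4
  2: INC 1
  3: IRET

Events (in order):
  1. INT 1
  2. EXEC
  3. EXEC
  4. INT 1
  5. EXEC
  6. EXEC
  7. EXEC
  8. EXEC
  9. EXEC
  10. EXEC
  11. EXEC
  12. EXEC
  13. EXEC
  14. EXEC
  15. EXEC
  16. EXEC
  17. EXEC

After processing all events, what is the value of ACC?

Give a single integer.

Event 1 (INT 1): INT 1 arrives: push (MAIN, PC=0), enter IRQ1 at PC=0 (depth now 1)
Event 2 (EXEC): [IRQ1] PC=0: INC 4 -> ACC=4
Event 3 (EXEC): [IRQ1] PC=1: DEC 4 -> ACC=0
Event 4 (INT 1): INT 1 arrives: push (IRQ1, PC=2), enter IRQ1 at PC=0 (depth now 2)
Event 5 (EXEC): [IRQ1] PC=0: INC 4 -> ACC=4
Event 6 (EXEC): [IRQ1] PC=1: DEC 4 -> ACC=0
Event 7 (EXEC): [IRQ1] PC=2: INC 1 -> ACC=1
Event 8 (EXEC): [IRQ1] PC=3: IRET -> resume IRQ1 at PC=2 (depth now 1)
Event 9 (EXEC): [IRQ1] PC=2: INC 1 -> ACC=2
Event 10 (EXEC): [IRQ1] PC=3: IRET -> resume MAIN at PC=0 (depth now 0)
Event 11 (EXEC): [MAIN] PC=0: INC 4 -> ACC=6
Event 12 (EXEC): [MAIN] PC=1: INC 3 -> ACC=9
Event 13 (EXEC): [MAIN] PC=2: NOP
Event 14 (EXEC): [MAIN] PC=3: INC 5 -> ACC=14
Event 15 (EXEC): [MAIN] PC=4: NOP
Event 16 (EXEC): [MAIN] PC=5: DEC 4 -> ACC=10
Event 17 (EXEC): [MAIN] PC=6: HALT

Answer: 10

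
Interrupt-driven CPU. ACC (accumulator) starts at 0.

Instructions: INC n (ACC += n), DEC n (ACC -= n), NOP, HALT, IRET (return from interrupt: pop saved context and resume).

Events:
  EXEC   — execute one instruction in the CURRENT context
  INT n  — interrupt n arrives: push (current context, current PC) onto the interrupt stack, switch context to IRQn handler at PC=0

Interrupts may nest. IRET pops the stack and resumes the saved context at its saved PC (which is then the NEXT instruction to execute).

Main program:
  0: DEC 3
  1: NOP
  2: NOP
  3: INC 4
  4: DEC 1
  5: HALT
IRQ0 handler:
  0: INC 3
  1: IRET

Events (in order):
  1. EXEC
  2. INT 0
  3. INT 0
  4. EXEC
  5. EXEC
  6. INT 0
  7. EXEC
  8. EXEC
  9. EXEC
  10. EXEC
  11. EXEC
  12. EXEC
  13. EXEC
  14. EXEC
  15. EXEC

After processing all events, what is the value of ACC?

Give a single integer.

Event 1 (EXEC): [MAIN] PC=0: DEC 3 -> ACC=-3
Event 2 (INT 0): INT 0 arrives: push (MAIN, PC=1), enter IRQ0 at PC=0 (depth now 1)
Event 3 (INT 0): INT 0 arrives: push (IRQ0, PC=0), enter IRQ0 at PC=0 (depth now 2)
Event 4 (EXEC): [IRQ0] PC=0: INC 3 -> ACC=0
Event 5 (EXEC): [IRQ0] PC=1: IRET -> resume IRQ0 at PC=0 (depth now 1)
Event 6 (INT 0): INT 0 arrives: push (IRQ0, PC=0), enter IRQ0 at PC=0 (depth now 2)
Event 7 (EXEC): [IRQ0] PC=0: INC 3 -> ACC=3
Event 8 (EXEC): [IRQ0] PC=1: IRET -> resume IRQ0 at PC=0 (depth now 1)
Event 9 (EXEC): [IRQ0] PC=0: INC 3 -> ACC=6
Event 10 (EXEC): [IRQ0] PC=1: IRET -> resume MAIN at PC=1 (depth now 0)
Event 11 (EXEC): [MAIN] PC=1: NOP
Event 12 (EXEC): [MAIN] PC=2: NOP
Event 13 (EXEC): [MAIN] PC=3: INC 4 -> ACC=10
Event 14 (EXEC): [MAIN] PC=4: DEC 1 -> ACC=9
Event 15 (EXEC): [MAIN] PC=5: HALT

Answer: 9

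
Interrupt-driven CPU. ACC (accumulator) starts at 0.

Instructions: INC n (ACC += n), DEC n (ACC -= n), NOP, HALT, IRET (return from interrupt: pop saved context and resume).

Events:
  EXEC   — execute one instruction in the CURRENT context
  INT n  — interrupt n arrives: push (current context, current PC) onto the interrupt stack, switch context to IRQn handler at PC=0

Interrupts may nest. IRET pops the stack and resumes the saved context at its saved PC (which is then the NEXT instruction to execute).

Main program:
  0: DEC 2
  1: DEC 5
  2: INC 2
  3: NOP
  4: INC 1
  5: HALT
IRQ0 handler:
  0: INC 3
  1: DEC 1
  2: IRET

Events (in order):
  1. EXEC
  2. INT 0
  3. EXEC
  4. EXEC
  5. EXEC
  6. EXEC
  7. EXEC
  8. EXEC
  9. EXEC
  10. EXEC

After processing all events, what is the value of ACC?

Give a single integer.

Event 1 (EXEC): [MAIN] PC=0: DEC 2 -> ACC=-2
Event 2 (INT 0): INT 0 arrives: push (MAIN, PC=1), enter IRQ0 at PC=0 (depth now 1)
Event 3 (EXEC): [IRQ0] PC=0: INC 3 -> ACC=1
Event 4 (EXEC): [IRQ0] PC=1: DEC 1 -> ACC=0
Event 5 (EXEC): [IRQ0] PC=2: IRET -> resume MAIN at PC=1 (depth now 0)
Event 6 (EXEC): [MAIN] PC=1: DEC 5 -> ACC=-5
Event 7 (EXEC): [MAIN] PC=2: INC 2 -> ACC=-3
Event 8 (EXEC): [MAIN] PC=3: NOP
Event 9 (EXEC): [MAIN] PC=4: INC 1 -> ACC=-2
Event 10 (EXEC): [MAIN] PC=5: HALT

Answer: -2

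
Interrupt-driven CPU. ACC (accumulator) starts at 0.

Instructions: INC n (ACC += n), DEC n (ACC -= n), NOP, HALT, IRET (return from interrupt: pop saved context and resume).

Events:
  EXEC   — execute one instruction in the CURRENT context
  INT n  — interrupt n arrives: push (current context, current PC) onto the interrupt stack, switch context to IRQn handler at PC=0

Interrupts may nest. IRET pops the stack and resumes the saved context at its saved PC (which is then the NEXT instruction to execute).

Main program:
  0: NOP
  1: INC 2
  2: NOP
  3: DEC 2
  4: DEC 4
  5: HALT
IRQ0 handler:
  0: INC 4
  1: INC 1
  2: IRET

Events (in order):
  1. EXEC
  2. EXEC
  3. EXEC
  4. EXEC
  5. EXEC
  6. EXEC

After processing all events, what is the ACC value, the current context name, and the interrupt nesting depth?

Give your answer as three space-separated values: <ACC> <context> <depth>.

Event 1 (EXEC): [MAIN] PC=0: NOP
Event 2 (EXEC): [MAIN] PC=1: INC 2 -> ACC=2
Event 3 (EXEC): [MAIN] PC=2: NOP
Event 4 (EXEC): [MAIN] PC=3: DEC 2 -> ACC=0
Event 5 (EXEC): [MAIN] PC=4: DEC 4 -> ACC=-4
Event 6 (EXEC): [MAIN] PC=5: HALT

Answer: -4 MAIN 0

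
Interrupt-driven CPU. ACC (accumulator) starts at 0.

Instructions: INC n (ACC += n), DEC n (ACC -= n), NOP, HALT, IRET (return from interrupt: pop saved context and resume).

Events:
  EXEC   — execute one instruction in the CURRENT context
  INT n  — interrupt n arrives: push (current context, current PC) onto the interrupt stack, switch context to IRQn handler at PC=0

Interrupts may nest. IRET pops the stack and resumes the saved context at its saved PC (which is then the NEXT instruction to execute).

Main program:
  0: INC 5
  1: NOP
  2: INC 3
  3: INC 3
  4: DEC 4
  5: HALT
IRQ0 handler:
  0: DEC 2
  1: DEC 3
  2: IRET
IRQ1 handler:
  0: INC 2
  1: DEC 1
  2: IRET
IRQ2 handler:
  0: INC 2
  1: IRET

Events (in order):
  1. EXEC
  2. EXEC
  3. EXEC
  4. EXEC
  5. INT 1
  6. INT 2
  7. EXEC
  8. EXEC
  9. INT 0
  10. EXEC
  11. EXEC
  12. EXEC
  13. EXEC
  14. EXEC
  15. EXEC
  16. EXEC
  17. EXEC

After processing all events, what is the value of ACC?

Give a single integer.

Event 1 (EXEC): [MAIN] PC=0: INC 5 -> ACC=5
Event 2 (EXEC): [MAIN] PC=1: NOP
Event 3 (EXEC): [MAIN] PC=2: INC 3 -> ACC=8
Event 4 (EXEC): [MAIN] PC=3: INC 3 -> ACC=11
Event 5 (INT 1): INT 1 arrives: push (MAIN, PC=4), enter IRQ1 at PC=0 (depth now 1)
Event 6 (INT 2): INT 2 arrives: push (IRQ1, PC=0), enter IRQ2 at PC=0 (depth now 2)
Event 7 (EXEC): [IRQ2] PC=0: INC 2 -> ACC=13
Event 8 (EXEC): [IRQ2] PC=1: IRET -> resume IRQ1 at PC=0 (depth now 1)
Event 9 (INT 0): INT 0 arrives: push (IRQ1, PC=0), enter IRQ0 at PC=0 (depth now 2)
Event 10 (EXEC): [IRQ0] PC=0: DEC 2 -> ACC=11
Event 11 (EXEC): [IRQ0] PC=1: DEC 3 -> ACC=8
Event 12 (EXEC): [IRQ0] PC=2: IRET -> resume IRQ1 at PC=0 (depth now 1)
Event 13 (EXEC): [IRQ1] PC=0: INC 2 -> ACC=10
Event 14 (EXEC): [IRQ1] PC=1: DEC 1 -> ACC=9
Event 15 (EXEC): [IRQ1] PC=2: IRET -> resume MAIN at PC=4 (depth now 0)
Event 16 (EXEC): [MAIN] PC=4: DEC 4 -> ACC=5
Event 17 (EXEC): [MAIN] PC=5: HALT

Answer: 5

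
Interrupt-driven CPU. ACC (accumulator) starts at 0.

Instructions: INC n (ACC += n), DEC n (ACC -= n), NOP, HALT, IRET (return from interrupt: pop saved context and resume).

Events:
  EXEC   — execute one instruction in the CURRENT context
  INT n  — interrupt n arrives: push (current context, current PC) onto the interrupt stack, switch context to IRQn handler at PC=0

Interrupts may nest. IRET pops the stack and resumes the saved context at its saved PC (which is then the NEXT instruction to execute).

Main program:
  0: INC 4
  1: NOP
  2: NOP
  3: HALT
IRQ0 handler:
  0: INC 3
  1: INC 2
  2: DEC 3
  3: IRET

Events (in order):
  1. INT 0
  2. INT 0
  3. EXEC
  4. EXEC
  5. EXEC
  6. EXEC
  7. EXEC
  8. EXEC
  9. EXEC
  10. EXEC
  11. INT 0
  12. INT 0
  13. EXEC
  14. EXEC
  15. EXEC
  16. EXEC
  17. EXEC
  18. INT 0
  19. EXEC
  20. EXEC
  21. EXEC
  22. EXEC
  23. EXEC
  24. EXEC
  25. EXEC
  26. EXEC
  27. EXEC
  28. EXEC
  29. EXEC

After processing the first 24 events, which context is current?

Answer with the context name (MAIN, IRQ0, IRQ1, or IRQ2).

Event 1 (INT 0): INT 0 arrives: push (MAIN, PC=0), enter IRQ0 at PC=0 (depth now 1)
Event 2 (INT 0): INT 0 arrives: push (IRQ0, PC=0), enter IRQ0 at PC=0 (depth now 2)
Event 3 (EXEC): [IRQ0] PC=0: INC 3 -> ACC=3
Event 4 (EXEC): [IRQ0] PC=1: INC 2 -> ACC=5
Event 5 (EXEC): [IRQ0] PC=2: DEC 3 -> ACC=2
Event 6 (EXEC): [IRQ0] PC=3: IRET -> resume IRQ0 at PC=0 (depth now 1)
Event 7 (EXEC): [IRQ0] PC=0: INC 3 -> ACC=5
Event 8 (EXEC): [IRQ0] PC=1: INC 2 -> ACC=7
Event 9 (EXEC): [IRQ0] PC=2: DEC 3 -> ACC=4
Event 10 (EXEC): [IRQ0] PC=3: IRET -> resume MAIN at PC=0 (depth now 0)
Event 11 (INT 0): INT 0 arrives: push (MAIN, PC=0), enter IRQ0 at PC=0 (depth now 1)
Event 12 (INT 0): INT 0 arrives: push (IRQ0, PC=0), enter IRQ0 at PC=0 (depth now 2)
Event 13 (EXEC): [IRQ0] PC=0: INC 3 -> ACC=7
Event 14 (EXEC): [IRQ0] PC=1: INC 2 -> ACC=9
Event 15 (EXEC): [IRQ0] PC=2: DEC 3 -> ACC=6
Event 16 (EXEC): [IRQ0] PC=3: IRET -> resume IRQ0 at PC=0 (depth now 1)
Event 17 (EXEC): [IRQ0] PC=0: INC 3 -> ACC=9
Event 18 (INT 0): INT 0 arrives: push (IRQ0, PC=1), enter IRQ0 at PC=0 (depth now 2)
Event 19 (EXEC): [IRQ0] PC=0: INC 3 -> ACC=12
Event 20 (EXEC): [IRQ0] PC=1: INC 2 -> ACC=14
Event 21 (EXEC): [IRQ0] PC=2: DEC 3 -> ACC=11
Event 22 (EXEC): [IRQ0] PC=3: IRET -> resume IRQ0 at PC=1 (depth now 1)
Event 23 (EXEC): [IRQ0] PC=1: INC 2 -> ACC=13
Event 24 (EXEC): [IRQ0] PC=2: DEC 3 -> ACC=10

Answer: IRQ0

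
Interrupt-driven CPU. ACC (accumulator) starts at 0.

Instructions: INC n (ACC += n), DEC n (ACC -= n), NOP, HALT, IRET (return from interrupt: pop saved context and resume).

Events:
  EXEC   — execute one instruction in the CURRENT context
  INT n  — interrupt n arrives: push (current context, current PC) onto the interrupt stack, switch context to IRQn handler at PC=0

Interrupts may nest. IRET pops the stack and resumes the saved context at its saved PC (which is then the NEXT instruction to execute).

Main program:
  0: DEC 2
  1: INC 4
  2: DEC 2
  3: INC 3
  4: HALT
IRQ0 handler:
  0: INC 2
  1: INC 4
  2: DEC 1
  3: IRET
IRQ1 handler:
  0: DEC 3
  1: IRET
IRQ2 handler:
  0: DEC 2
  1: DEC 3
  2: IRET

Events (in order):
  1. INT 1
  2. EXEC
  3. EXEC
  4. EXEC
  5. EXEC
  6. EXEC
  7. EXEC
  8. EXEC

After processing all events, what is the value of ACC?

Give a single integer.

Event 1 (INT 1): INT 1 arrives: push (MAIN, PC=0), enter IRQ1 at PC=0 (depth now 1)
Event 2 (EXEC): [IRQ1] PC=0: DEC 3 -> ACC=-3
Event 3 (EXEC): [IRQ1] PC=1: IRET -> resume MAIN at PC=0 (depth now 0)
Event 4 (EXEC): [MAIN] PC=0: DEC 2 -> ACC=-5
Event 5 (EXEC): [MAIN] PC=1: INC 4 -> ACC=-1
Event 6 (EXEC): [MAIN] PC=2: DEC 2 -> ACC=-3
Event 7 (EXEC): [MAIN] PC=3: INC 3 -> ACC=0
Event 8 (EXEC): [MAIN] PC=4: HALT

Answer: 0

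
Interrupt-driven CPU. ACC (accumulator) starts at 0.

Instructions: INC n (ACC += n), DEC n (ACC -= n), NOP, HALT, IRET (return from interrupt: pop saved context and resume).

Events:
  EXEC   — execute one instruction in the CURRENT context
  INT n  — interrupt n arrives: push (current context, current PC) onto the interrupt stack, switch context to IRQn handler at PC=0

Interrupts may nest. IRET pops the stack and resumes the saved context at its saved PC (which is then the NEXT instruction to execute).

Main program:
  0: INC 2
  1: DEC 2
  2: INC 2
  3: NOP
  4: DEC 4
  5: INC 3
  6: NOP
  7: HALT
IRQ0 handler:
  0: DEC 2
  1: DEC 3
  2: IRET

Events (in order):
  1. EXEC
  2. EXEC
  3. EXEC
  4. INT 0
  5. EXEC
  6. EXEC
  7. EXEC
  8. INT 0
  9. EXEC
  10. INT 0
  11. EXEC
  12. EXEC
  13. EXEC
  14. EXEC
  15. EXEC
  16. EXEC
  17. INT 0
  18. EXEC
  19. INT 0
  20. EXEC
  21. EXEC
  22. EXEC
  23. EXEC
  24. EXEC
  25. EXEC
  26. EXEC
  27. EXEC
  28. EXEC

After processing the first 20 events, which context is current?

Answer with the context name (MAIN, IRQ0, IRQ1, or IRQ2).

Event 1 (EXEC): [MAIN] PC=0: INC 2 -> ACC=2
Event 2 (EXEC): [MAIN] PC=1: DEC 2 -> ACC=0
Event 3 (EXEC): [MAIN] PC=2: INC 2 -> ACC=2
Event 4 (INT 0): INT 0 arrives: push (MAIN, PC=3), enter IRQ0 at PC=0 (depth now 1)
Event 5 (EXEC): [IRQ0] PC=0: DEC 2 -> ACC=0
Event 6 (EXEC): [IRQ0] PC=1: DEC 3 -> ACC=-3
Event 7 (EXEC): [IRQ0] PC=2: IRET -> resume MAIN at PC=3 (depth now 0)
Event 8 (INT 0): INT 0 arrives: push (MAIN, PC=3), enter IRQ0 at PC=0 (depth now 1)
Event 9 (EXEC): [IRQ0] PC=0: DEC 2 -> ACC=-5
Event 10 (INT 0): INT 0 arrives: push (IRQ0, PC=1), enter IRQ0 at PC=0 (depth now 2)
Event 11 (EXEC): [IRQ0] PC=0: DEC 2 -> ACC=-7
Event 12 (EXEC): [IRQ0] PC=1: DEC 3 -> ACC=-10
Event 13 (EXEC): [IRQ0] PC=2: IRET -> resume IRQ0 at PC=1 (depth now 1)
Event 14 (EXEC): [IRQ0] PC=1: DEC 3 -> ACC=-13
Event 15 (EXEC): [IRQ0] PC=2: IRET -> resume MAIN at PC=3 (depth now 0)
Event 16 (EXEC): [MAIN] PC=3: NOP
Event 17 (INT 0): INT 0 arrives: push (MAIN, PC=4), enter IRQ0 at PC=0 (depth now 1)
Event 18 (EXEC): [IRQ0] PC=0: DEC 2 -> ACC=-15
Event 19 (INT 0): INT 0 arrives: push (IRQ0, PC=1), enter IRQ0 at PC=0 (depth now 2)
Event 20 (EXEC): [IRQ0] PC=0: DEC 2 -> ACC=-17

Answer: IRQ0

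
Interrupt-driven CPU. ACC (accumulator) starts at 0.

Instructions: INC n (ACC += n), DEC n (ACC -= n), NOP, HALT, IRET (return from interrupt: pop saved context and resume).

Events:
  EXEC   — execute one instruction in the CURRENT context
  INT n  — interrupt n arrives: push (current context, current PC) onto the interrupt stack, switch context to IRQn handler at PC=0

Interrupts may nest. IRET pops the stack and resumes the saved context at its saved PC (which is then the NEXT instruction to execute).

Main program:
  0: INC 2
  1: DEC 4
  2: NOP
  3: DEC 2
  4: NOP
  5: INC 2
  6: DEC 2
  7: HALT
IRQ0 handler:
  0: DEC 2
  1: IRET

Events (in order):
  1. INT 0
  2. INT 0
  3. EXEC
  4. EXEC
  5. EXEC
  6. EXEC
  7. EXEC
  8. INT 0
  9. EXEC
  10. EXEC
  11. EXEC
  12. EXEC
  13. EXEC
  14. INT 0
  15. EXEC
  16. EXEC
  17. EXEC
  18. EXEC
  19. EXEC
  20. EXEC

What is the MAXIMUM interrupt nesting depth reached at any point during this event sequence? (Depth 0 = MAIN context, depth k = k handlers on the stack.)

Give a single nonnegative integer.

Answer: 2

Derivation:
Event 1 (INT 0): INT 0 arrives: push (MAIN, PC=0), enter IRQ0 at PC=0 (depth now 1) [depth=1]
Event 2 (INT 0): INT 0 arrives: push (IRQ0, PC=0), enter IRQ0 at PC=0 (depth now 2) [depth=2]
Event 3 (EXEC): [IRQ0] PC=0: DEC 2 -> ACC=-2 [depth=2]
Event 4 (EXEC): [IRQ0] PC=1: IRET -> resume IRQ0 at PC=0 (depth now 1) [depth=1]
Event 5 (EXEC): [IRQ0] PC=0: DEC 2 -> ACC=-4 [depth=1]
Event 6 (EXEC): [IRQ0] PC=1: IRET -> resume MAIN at PC=0 (depth now 0) [depth=0]
Event 7 (EXEC): [MAIN] PC=0: INC 2 -> ACC=-2 [depth=0]
Event 8 (INT 0): INT 0 arrives: push (MAIN, PC=1), enter IRQ0 at PC=0 (depth now 1) [depth=1]
Event 9 (EXEC): [IRQ0] PC=0: DEC 2 -> ACC=-4 [depth=1]
Event 10 (EXEC): [IRQ0] PC=1: IRET -> resume MAIN at PC=1 (depth now 0) [depth=0]
Event 11 (EXEC): [MAIN] PC=1: DEC 4 -> ACC=-8 [depth=0]
Event 12 (EXEC): [MAIN] PC=2: NOP [depth=0]
Event 13 (EXEC): [MAIN] PC=3: DEC 2 -> ACC=-10 [depth=0]
Event 14 (INT 0): INT 0 arrives: push (MAIN, PC=4), enter IRQ0 at PC=0 (depth now 1) [depth=1]
Event 15 (EXEC): [IRQ0] PC=0: DEC 2 -> ACC=-12 [depth=1]
Event 16 (EXEC): [IRQ0] PC=1: IRET -> resume MAIN at PC=4 (depth now 0) [depth=0]
Event 17 (EXEC): [MAIN] PC=4: NOP [depth=0]
Event 18 (EXEC): [MAIN] PC=5: INC 2 -> ACC=-10 [depth=0]
Event 19 (EXEC): [MAIN] PC=6: DEC 2 -> ACC=-12 [depth=0]
Event 20 (EXEC): [MAIN] PC=7: HALT [depth=0]
Max depth observed: 2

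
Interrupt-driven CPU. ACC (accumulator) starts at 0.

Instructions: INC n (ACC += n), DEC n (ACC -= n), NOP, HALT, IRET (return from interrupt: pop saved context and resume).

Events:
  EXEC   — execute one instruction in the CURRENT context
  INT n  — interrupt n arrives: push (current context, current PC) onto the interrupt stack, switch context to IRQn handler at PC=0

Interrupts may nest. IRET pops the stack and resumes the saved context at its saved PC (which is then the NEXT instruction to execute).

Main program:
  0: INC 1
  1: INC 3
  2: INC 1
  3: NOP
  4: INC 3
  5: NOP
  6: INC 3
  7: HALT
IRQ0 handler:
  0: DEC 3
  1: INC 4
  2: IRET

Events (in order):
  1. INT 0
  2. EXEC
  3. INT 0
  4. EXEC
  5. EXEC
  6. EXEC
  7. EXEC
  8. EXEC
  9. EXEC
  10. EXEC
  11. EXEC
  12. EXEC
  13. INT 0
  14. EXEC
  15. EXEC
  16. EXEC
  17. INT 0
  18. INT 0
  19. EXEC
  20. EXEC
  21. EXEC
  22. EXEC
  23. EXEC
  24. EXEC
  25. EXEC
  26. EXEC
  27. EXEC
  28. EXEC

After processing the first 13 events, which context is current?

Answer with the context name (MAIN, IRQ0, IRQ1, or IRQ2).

Event 1 (INT 0): INT 0 arrives: push (MAIN, PC=0), enter IRQ0 at PC=0 (depth now 1)
Event 2 (EXEC): [IRQ0] PC=0: DEC 3 -> ACC=-3
Event 3 (INT 0): INT 0 arrives: push (IRQ0, PC=1), enter IRQ0 at PC=0 (depth now 2)
Event 4 (EXEC): [IRQ0] PC=0: DEC 3 -> ACC=-6
Event 5 (EXEC): [IRQ0] PC=1: INC 4 -> ACC=-2
Event 6 (EXEC): [IRQ0] PC=2: IRET -> resume IRQ0 at PC=1 (depth now 1)
Event 7 (EXEC): [IRQ0] PC=1: INC 4 -> ACC=2
Event 8 (EXEC): [IRQ0] PC=2: IRET -> resume MAIN at PC=0 (depth now 0)
Event 9 (EXEC): [MAIN] PC=0: INC 1 -> ACC=3
Event 10 (EXEC): [MAIN] PC=1: INC 3 -> ACC=6
Event 11 (EXEC): [MAIN] PC=2: INC 1 -> ACC=7
Event 12 (EXEC): [MAIN] PC=3: NOP
Event 13 (INT 0): INT 0 arrives: push (MAIN, PC=4), enter IRQ0 at PC=0 (depth now 1)

Answer: IRQ0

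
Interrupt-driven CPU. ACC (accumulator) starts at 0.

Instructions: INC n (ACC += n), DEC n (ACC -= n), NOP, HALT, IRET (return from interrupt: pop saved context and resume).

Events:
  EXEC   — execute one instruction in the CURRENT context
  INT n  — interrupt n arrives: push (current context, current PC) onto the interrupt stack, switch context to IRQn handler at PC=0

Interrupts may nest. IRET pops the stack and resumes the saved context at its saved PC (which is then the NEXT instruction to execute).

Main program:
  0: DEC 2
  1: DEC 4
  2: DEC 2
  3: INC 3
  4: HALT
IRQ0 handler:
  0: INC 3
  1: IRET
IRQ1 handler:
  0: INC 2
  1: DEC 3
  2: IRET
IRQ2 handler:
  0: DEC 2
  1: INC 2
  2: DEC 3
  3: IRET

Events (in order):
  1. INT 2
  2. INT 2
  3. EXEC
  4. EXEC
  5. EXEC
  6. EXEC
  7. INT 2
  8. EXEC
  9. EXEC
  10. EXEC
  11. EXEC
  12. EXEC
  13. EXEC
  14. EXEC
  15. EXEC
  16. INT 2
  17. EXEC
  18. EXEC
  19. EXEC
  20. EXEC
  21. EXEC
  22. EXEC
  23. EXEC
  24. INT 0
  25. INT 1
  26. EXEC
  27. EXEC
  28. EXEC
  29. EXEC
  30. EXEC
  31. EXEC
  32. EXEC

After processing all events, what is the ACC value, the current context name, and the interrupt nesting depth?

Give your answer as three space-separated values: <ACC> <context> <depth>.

Event 1 (INT 2): INT 2 arrives: push (MAIN, PC=0), enter IRQ2 at PC=0 (depth now 1)
Event 2 (INT 2): INT 2 arrives: push (IRQ2, PC=0), enter IRQ2 at PC=0 (depth now 2)
Event 3 (EXEC): [IRQ2] PC=0: DEC 2 -> ACC=-2
Event 4 (EXEC): [IRQ2] PC=1: INC 2 -> ACC=0
Event 5 (EXEC): [IRQ2] PC=2: DEC 3 -> ACC=-3
Event 6 (EXEC): [IRQ2] PC=3: IRET -> resume IRQ2 at PC=0 (depth now 1)
Event 7 (INT 2): INT 2 arrives: push (IRQ2, PC=0), enter IRQ2 at PC=0 (depth now 2)
Event 8 (EXEC): [IRQ2] PC=0: DEC 2 -> ACC=-5
Event 9 (EXEC): [IRQ2] PC=1: INC 2 -> ACC=-3
Event 10 (EXEC): [IRQ2] PC=2: DEC 3 -> ACC=-6
Event 11 (EXEC): [IRQ2] PC=3: IRET -> resume IRQ2 at PC=0 (depth now 1)
Event 12 (EXEC): [IRQ2] PC=0: DEC 2 -> ACC=-8
Event 13 (EXEC): [IRQ2] PC=1: INC 2 -> ACC=-6
Event 14 (EXEC): [IRQ2] PC=2: DEC 3 -> ACC=-9
Event 15 (EXEC): [IRQ2] PC=3: IRET -> resume MAIN at PC=0 (depth now 0)
Event 16 (INT 2): INT 2 arrives: push (MAIN, PC=0), enter IRQ2 at PC=0 (depth now 1)
Event 17 (EXEC): [IRQ2] PC=0: DEC 2 -> ACC=-11
Event 18 (EXEC): [IRQ2] PC=1: INC 2 -> ACC=-9
Event 19 (EXEC): [IRQ2] PC=2: DEC 3 -> ACC=-12
Event 20 (EXEC): [IRQ2] PC=3: IRET -> resume MAIN at PC=0 (depth now 0)
Event 21 (EXEC): [MAIN] PC=0: DEC 2 -> ACC=-14
Event 22 (EXEC): [MAIN] PC=1: DEC 4 -> ACC=-18
Event 23 (EXEC): [MAIN] PC=2: DEC 2 -> ACC=-20
Event 24 (INT 0): INT 0 arrives: push (MAIN, PC=3), enter IRQ0 at PC=0 (depth now 1)
Event 25 (INT 1): INT 1 arrives: push (IRQ0, PC=0), enter IRQ1 at PC=0 (depth now 2)
Event 26 (EXEC): [IRQ1] PC=0: INC 2 -> ACC=-18
Event 27 (EXEC): [IRQ1] PC=1: DEC 3 -> ACC=-21
Event 28 (EXEC): [IRQ1] PC=2: IRET -> resume IRQ0 at PC=0 (depth now 1)
Event 29 (EXEC): [IRQ0] PC=0: INC 3 -> ACC=-18
Event 30 (EXEC): [IRQ0] PC=1: IRET -> resume MAIN at PC=3 (depth now 0)
Event 31 (EXEC): [MAIN] PC=3: INC 3 -> ACC=-15
Event 32 (EXEC): [MAIN] PC=4: HALT

Answer: -15 MAIN 0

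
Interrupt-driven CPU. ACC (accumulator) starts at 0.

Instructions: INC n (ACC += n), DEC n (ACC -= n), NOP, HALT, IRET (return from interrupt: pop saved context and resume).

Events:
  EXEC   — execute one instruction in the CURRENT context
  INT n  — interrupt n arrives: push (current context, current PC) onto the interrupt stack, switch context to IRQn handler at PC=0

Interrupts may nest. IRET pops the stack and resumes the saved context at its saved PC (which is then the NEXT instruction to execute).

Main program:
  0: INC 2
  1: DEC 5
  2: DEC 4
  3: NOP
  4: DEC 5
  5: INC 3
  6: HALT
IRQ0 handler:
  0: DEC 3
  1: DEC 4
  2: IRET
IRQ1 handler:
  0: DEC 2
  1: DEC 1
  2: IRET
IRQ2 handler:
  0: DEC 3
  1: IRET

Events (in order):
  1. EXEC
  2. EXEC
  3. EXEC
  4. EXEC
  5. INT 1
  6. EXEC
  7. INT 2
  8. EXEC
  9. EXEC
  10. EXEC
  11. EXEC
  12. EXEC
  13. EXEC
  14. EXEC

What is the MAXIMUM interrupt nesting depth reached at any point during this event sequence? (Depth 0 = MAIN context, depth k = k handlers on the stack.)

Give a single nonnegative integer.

Answer: 2

Derivation:
Event 1 (EXEC): [MAIN] PC=0: INC 2 -> ACC=2 [depth=0]
Event 2 (EXEC): [MAIN] PC=1: DEC 5 -> ACC=-3 [depth=0]
Event 3 (EXEC): [MAIN] PC=2: DEC 4 -> ACC=-7 [depth=0]
Event 4 (EXEC): [MAIN] PC=3: NOP [depth=0]
Event 5 (INT 1): INT 1 arrives: push (MAIN, PC=4), enter IRQ1 at PC=0 (depth now 1) [depth=1]
Event 6 (EXEC): [IRQ1] PC=0: DEC 2 -> ACC=-9 [depth=1]
Event 7 (INT 2): INT 2 arrives: push (IRQ1, PC=1), enter IRQ2 at PC=0 (depth now 2) [depth=2]
Event 8 (EXEC): [IRQ2] PC=0: DEC 3 -> ACC=-12 [depth=2]
Event 9 (EXEC): [IRQ2] PC=1: IRET -> resume IRQ1 at PC=1 (depth now 1) [depth=1]
Event 10 (EXEC): [IRQ1] PC=1: DEC 1 -> ACC=-13 [depth=1]
Event 11 (EXEC): [IRQ1] PC=2: IRET -> resume MAIN at PC=4 (depth now 0) [depth=0]
Event 12 (EXEC): [MAIN] PC=4: DEC 5 -> ACC=-18 [depth=0]
Event 13 (EXEC): [MAIN] PC=5: INC 3 -> ACC=-15 [depth=0]
Event 14 (EXEC): [MAIN] PC=6: HALT [depth=0]
Max depth observed: 2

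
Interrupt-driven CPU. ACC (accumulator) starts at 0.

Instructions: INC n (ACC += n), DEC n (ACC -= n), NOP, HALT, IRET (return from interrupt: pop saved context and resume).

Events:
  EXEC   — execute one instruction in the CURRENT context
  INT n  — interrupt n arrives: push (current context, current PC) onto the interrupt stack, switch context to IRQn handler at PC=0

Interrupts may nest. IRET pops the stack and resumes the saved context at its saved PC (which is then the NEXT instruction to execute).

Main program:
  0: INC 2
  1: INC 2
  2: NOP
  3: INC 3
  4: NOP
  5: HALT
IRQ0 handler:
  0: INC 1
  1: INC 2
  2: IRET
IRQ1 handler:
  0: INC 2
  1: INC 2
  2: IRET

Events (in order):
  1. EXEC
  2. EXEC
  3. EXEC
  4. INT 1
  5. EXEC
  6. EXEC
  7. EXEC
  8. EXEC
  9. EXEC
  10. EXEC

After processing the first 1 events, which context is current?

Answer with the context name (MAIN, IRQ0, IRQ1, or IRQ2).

Answer: MAIN

Derivation:
Event 1 (EXEC): [MAIN] PC=0: INC 2 -> ACC=2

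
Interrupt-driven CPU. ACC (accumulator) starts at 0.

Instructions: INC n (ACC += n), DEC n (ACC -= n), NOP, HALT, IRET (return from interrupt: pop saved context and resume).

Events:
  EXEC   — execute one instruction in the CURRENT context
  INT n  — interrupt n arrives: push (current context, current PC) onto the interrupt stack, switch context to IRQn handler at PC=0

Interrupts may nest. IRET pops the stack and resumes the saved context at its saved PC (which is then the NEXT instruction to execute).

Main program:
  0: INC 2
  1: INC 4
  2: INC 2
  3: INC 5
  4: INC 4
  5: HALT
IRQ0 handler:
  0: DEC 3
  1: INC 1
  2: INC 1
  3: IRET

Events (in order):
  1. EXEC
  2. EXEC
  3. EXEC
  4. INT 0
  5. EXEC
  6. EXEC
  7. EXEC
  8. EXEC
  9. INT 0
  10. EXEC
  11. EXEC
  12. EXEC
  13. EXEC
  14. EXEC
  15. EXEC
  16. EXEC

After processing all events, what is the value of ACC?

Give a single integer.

Event 1 (EXEC): [MAIN] PC=0: INC 2 -> ACC=2
Event 2 (EXEC): [MAIN] PC=1: INC 4 -> ACC=6
Event 3 (EXEC): [MAIN] PC=2: INC 2 -> ACC=8
Event 4 (INT 0): INT 0 arrives: push (MAIN, PC=3), enter IRQ0 at PC=0 (depth now 1)
Event 5 (EXEC): [IRQ0] PC=0: DEC 3 -> ACC=5
Event 6 (EXEC): [IRQ0] PC=1: INC 1 -> ACC=6
Event 7 (EXEC): [IRQ0] PC=2: INC 1 -> ACC=7
Event 8 (EXEC): [IRQ0] PC=3: IRET -> resume MAIN at PC=3 (depth now 0)
Event 9 (INT 0): INT 0 arrives: push (MAIN, PC=3), enter IRQ0 at PC=0 (depth now 1)
Event 10 (EXEC): [IRQ0] PC=0: DEC 3 -> ACC=4
Event 11 (EXEC): [IRQ0] PC=1: INC 1 -> ACC=5
Event 12 (EXEC): [IRQ0] PC=2: INC 1 -> ACC=6
Event 13 (EXEC): [IRQ0] PC=3: IRET -> resume MAIN at PC=3 (depth now 0)
Event 14 (EXEC): [MAIN] PC=3: INC 5 -> ACC=11
Event 15 (EXEC): [MAIN] PC=4: INC 4 -> ACC=15
Event 16 (EXEC): [MAIN] PC=5: HALT

Answer: 15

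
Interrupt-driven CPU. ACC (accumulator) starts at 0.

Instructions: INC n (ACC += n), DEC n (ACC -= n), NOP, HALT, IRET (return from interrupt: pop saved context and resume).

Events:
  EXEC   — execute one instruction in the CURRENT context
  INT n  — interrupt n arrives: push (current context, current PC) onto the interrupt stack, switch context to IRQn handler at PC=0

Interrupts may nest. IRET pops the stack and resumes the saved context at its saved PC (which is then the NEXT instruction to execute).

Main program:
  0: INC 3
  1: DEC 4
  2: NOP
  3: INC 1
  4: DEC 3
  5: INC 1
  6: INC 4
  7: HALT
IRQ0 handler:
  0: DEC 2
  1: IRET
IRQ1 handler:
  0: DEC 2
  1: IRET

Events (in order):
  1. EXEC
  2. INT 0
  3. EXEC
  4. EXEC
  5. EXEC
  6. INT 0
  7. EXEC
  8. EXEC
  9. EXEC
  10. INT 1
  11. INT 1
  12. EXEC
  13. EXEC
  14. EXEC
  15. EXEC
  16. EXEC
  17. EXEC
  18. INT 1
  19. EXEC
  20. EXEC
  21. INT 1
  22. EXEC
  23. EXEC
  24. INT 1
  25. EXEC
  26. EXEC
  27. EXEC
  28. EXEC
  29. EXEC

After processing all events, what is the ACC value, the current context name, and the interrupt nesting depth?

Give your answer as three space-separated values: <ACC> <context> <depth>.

Answer: -12 MAIN 0

Derivation:
Event 1 (EXEC): [MAIN] PC=0: INC 3 -> ACC=3
Event 2 (INT 0): INT 0 arrives: push (MAIN, PC=1), enter IRQ0 at PC=0 (depth now 1)
Event 3 (EXEC): [IRQ0] PC=0: DEC 2 -> ACC=1
Event 4 (EXEC): [IRQ0] PC=1: IRET -> resume MAIN at PC=1 (depth now 0)
Event 5 (EXEC): [MAIN] PC=1: DEC 4 -> ACC=-3
Event 6 (INT 0): INT 0 arrives: push (MAIN, PC=2), enter IRQ0 at PC=0 (depth now 1)
Event 7 (EXEC): [IRQ0] PC=0: DEC 2 -> ACC=-5
Event 8 (EXEC): [IRQ0] PC=1: IRET -> resume MAIN at PC=2 (depth now 0)
Event 9 (EXEC): [MAIN] PC=2: NOP
Event 10 (INT 1): INT 1 arrives: push (MAIN, PC=3), enter IRQ1 at PC=0 (depth now 1)
Event 11 (INT 1): INT 1 arrives: push (IRQ1, PC=0), enter IRQ1 at PC=0 (depth now 2)
Event 12 (EXEC): [IRQ1] PC=0: DEC 2 -> ACC=-7
Event 13 (EXEC): [IRQ1] PC=1: IRET -> resume IRQ1 at PC=0 (depth now 1)
Event 14 (EXEC): [IRQ1] PC=0: DEC 2 -> ACC=-9
Event 15 (EXEC): [IRQ1] PC=1: IRET -> resume MAIN at PC=3 (depth now 0)
Event 16 (EXEC): [MAIN] PC=3: INC 1 -> ACC=-8
Event 17 (EXEC): [MAIN] PC=4: DEC 3 -> ACC=-11
Event 18 (INT 1): INT 1 arrives: push (MAIN, PC=5), enter IRQ1 at PC=0 (depth now 1)
Event 19 (EXEC): [IRQ1] PC=0: DEC 2 -> ACC=-13
Event 20 (EXEC): [IRQ1] PC=1: IRET -> resume MAIN at PC=5 (depth now 0)
Event 21 (INT 1): INT 1 arrives: push (MAIN, PC=5), enter IRQ1 at PC=0 (depth now 1)
Event 22 (EXEC): [IRQ1] PC=0: DEC 2 -> ACC=-15
Event 23 (EXEC): [IRQ1] PC=1: IRET -> resume MAIN at PC=5 (depth now 0)
Event 24 (INT 1): INT 1 arrives: push (MAIN, PC=5), enter IRQ1 at PC=0 (depth now 1)
Event 25 (EXEC): [IRQ1] PC=0: DEC 2 -> ACC=-17
Event 26 (EXEC): [IRQ1] PC=1: IRET -> resume MAIN at PC=5 (depth now 0)
Event 27 (EXEC): [MAIN] PC=5: INC 1 -> ACC=-16
Event 28 (EXEC): [MAIN] PC=6: INC 4 -> ACC=-12
Event 29 (EXEC): [MAIN] PC=7: HALT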